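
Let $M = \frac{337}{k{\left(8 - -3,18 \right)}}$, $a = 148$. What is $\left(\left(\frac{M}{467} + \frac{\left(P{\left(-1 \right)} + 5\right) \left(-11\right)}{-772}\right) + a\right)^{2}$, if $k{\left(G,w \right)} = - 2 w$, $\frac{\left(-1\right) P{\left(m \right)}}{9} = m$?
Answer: $\frac{231168821742435721}{10528181920656} \approx 21957.0$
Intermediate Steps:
$P{\left(m \right)} = - 9 m$
$M = - \frac{337}{36}$ ($M = \frac{337}{\left(-2\right) 18} = \frac{337}{-36} = 337 \left(- \frac{1}{36}\right) = - \frac{337}{36} \approx -9.3611$)
$\left(\left(\frac{M}{467} + \frac{\left(P{\left(-1 \right)} + 5\right) \left(-11\right)}{-772}\right) + a\right)^{2} = \left(\left(- \frac{337}{36 \cdot 467} + \frac{\left(\left(-9\right) \left(-1\right) + 5\right) \left(-11\right)}{-772}\right) + 148\right)^{2} = \left(\left(\left(- \frac{337}{36}\right) \frac{1}{467} + \left(9 + 5\right) \left(-11\right) \left(- \frac{1}{772}\right)\right) + 148\right)^{2} = \left(\left(- \frac{337}{16812} + 14 \left(-11\right) \left(- \frac{1}{772}\right)\right) + 148\right)^{2} = \left(\left(- \frac{337}{16812} - - \frac{77}{386}\right) + 148\right)^{2} = \left(\left(- \frac{337}{16812} + \frac{77}{386}\right) + 148\right)^{2} = \left(\frac{582221}{3244716} + 148\right)^{2} = \left(\frac{480800189}{3244716}\right)^{2} = \frac{231168821742435721}{10528181920656}$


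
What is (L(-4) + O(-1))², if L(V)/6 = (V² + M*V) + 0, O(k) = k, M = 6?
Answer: 2401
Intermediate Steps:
L(V) = 6*V² + 36*V (L(V) = 6*((V² + 6*V) + 0) = 6*(V² + 6*V) = 6*V² + 36*V)
(L(-4) + O(-1))² = (6*(-4)*(6 - 4) - 1)² = (6*(-4)*2 - 1)² = (-48 - 1)² = (-49)² = 2401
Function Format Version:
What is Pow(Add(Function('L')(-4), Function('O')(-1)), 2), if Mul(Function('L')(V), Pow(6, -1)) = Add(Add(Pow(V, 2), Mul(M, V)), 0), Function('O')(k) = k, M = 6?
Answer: 2401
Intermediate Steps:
Function('L')(V) = Add(Mul(6, Pow(V, 2)), Mul(36, V)) (Function('L')(V) = Mul(6, Add(Add(Pow(V, 2), Mul(6, V)), 0)) = Mul(6, Add(Pow(V, 2), Mul(6, V))) = Add(Mul(6, Pow(V, 2)), Mul(36, V)))
Pow(Add(Function('L')(-4), Function('O')(-1)), 2) = Pow(Add(Mul(6, -4, Add(6, -4)), -1), 2) = Pow(Add(Mul(6, -4, 2), -1), 2) = Pow(Add(-48, -1), 2) = Pow(-49, 2) = 2401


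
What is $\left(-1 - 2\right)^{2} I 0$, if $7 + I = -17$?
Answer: $0$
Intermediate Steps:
$I = -24$ ($I = -7 - 17 = -24$)
$\left(-1 - 2\right)^{2} I 0 = \left(-1 - 2\right)^{2} \left(-24\right) 0 = \left(-3\right)^{2} \left(-24\right) 0 = 9 \left(-24\right) 0 = \left(-216\right) 0 = 0$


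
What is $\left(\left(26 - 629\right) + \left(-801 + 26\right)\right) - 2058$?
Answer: $-3436$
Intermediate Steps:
$\left(\left(26 - 629\right) + \left(-801 + 26\right)\right) - 2058 = \left(\left(26 - 629\right) - 775\right) - 2058 = \left(-603 - 775\right) - 2058 = -1378 - 2058 = -3436$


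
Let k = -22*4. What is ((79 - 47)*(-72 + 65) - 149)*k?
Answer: 32824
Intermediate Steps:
k = -88 (k = -1*88 = -88)
((79 - 47)*(-72 + 65) - 149)*k = ((79 - 47)*(-72 + 65) - 149)*(-88) = (32*(-7) - 149)*(-88) = (-224 - 149)*(-88) = -373*(-88) = 32824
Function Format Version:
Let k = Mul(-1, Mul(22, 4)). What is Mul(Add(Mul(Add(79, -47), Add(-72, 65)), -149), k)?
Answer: 32824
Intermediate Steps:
k = -88 (k = Mul(-1, 88) = -88)
Mul(Add(Mul(Add(79, -47), Add(-72, 65)), -149), k) = Mul(Add(Mul(Add(79, -47), Add(-72, 65)), -149), -88) = Mul(Add(Mul(32, -7), -149), -88) = Mul(Add(-224, -149), -88) = Mul(-373, -88) = 32824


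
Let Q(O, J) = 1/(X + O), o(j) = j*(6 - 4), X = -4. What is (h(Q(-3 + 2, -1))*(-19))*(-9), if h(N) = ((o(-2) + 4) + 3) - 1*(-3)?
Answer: 1026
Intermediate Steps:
o(j) = 2*j (o(j) = j*2 = 2*j)
Q(O, J) = 1/(-4 + O)
h(N) = 6 (h(N) = ((2*(-2) + 4) + 3) - 1*(-3) = ((-4 + 4) + 3) + 3 = (0 + 3) + 3 = 3 + 3 = 6)
(h(Q(-3 + 2, -1))*(-19))*(-9) = (6*(-19))*(-9) = -114*(-9) = 1026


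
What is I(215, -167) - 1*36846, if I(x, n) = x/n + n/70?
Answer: -430772679/11690 ≈ -36850.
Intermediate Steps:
I(x, n) = n/70 + x/n (I(x, n) = x/n + n*(1/70) = x/n + n/70 = n/70 + x/n)
I(215, -167) - 1*36846 = ((1/70)*(-167) + 215/(-167)) - 1*36846 = (-167/70 + 215*(-1/167)) - 36846 = (-167/70 - 215/167) - 36846 = -42939/11690 - 36846 = -430772679/11690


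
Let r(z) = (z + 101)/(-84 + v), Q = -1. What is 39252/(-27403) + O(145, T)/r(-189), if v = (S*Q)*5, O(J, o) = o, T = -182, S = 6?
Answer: -143002905/602866 ≈ -237.21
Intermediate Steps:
v = -30 (v = (6*(-1))*5 = -6*5 = -30)
r(z) = -101/114 - z/114 (r(z) = (z + 101)/(-84 - 30) = (101 + z)/(-114) = (101 + z)*(-1/114) = -101/114 - z/114)
39252/(-27403) + O(145, T)/r(-189) = 39252/(-27403) - 182/(-101/114 - 1/114*(-189)) = 39252*(-1/27403) - 182/(-101/114 + 63/38) = -39252/27403 - 182/44/57 = -39252/27403 - 182*57/44 = -39252/27403 - 5187/22 = -143002905/602866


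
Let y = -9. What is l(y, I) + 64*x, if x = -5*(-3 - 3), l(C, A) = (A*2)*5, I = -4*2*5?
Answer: 1520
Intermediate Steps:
I = -40 (I = -8*5 = -40)
l(C, A) = 10*A (l(C, A) = (2*A)*5 = 10*A)
x = 30 (x = -5*(-6) = 30)
l(y, I) + 64*x = 10*(-40) + 64*30 = -400 + 1920 = 1520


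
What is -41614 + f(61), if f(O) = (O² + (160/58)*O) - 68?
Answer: -1095989/29 ≈ -37793.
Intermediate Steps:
f(O) = -68 + O² + 80*O/29 (f(O) = (O² + (160*(1/58))*O) - 68 = (O² + 80*O/29) - 68 = -68 + O² + 80*O/29)
-41614 + f(61) = -41614 + (-68 + 61² + (80/29)*61) = -41614 + (-68 + 3721 + 4880/29) = -41614 + 110817/29 = -1095989/29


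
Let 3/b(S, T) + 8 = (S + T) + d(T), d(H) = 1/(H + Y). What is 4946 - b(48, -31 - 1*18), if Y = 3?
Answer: 2052728/415 ≈ 4946.3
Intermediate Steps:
d(H) = 1/(3 + H) (d(H) = 1/(H + 3) = 1/(3 + H))
b(S, T) = 3/(-8 + S + T + 1/(3 + T)) (b(S, T) = 3/(-8 + ((S + T) + 1/(3 + T))) = 3/(-8 + (S + T + 1/(3 + T))) = 3/(-8 + S + T + 1/(3 + T)))
4946 - b(48, -31 - 1*18) = 4946 - 3*(3 + (-31 - 1*18))/(1 + (3 + (-31 - 1*18))*(-8 + 48 + (-31 - 1*18))) = 4946 - 3*(3 + (-31 - 18))/(1 + (3 + (-31 - 18))*(-8 + 48 + (-31 - 18))) = 4946 - 3*(3 - 49)/(1 + (3 - 49)*(-8 + 48 - 49)) = 4946 - 3*(-46)/(1 - 46*(-9)) = 4946 - 3*(-46)/(1 + 414) = 4946 - 3*(-46)/415 = 4946 - 1*(-138/415) = 4946 + 138/415 = 2052728/415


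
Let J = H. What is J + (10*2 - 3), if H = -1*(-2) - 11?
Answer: 8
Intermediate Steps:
H = -9 (H = 2 - 11 = -9)
J = -9
J + (10*2 - 3) = -9 + (10*2 - 3) = -9 + (20 - 3) = -9 + 17 = 8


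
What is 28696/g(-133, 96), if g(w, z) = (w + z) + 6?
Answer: -28696/31 ≈ -925.68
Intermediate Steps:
g(w, z) = 6 + w + z
28696/g(-133, 96) = 28696/(6 - 133 + 96) = 28696/(-31) = 28696*(-1/31) = -28696/31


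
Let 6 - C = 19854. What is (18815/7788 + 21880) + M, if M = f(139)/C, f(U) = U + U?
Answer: 23489576779/1073446 ≈ 21882.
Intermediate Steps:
C = -19848 (C = 6 - 1*19854 = 6 - 19854 = -19848)
f(U) = 2*U
M = -139/9924 (M = (2*139)/(-19848) = 278*(-1/19848) = -139/9924 ≈ -0.014006)
(18815/7788 + 21880) + M = (18815/7788 + 21880) - 139/9924 = 170420255/7788 - 139/9924 = 23489576779/1073446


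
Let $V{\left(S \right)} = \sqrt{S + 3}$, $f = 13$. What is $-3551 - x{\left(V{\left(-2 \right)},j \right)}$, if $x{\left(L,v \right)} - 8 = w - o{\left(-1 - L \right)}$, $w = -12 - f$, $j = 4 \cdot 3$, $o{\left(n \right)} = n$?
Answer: $-3536$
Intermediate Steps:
$j = 12$
$w = -25$ ($w = -12 - 13 = -25$)
$V{\left(S \right)} = \sqrt{3 + S}$
$x{\left(L,v \right)} = -16 + L$ ($x{\left(L,v \right)} = 8 - \left(24 - L\right) = 8 + \left(-25 + \left(1 + L\right)\right) = 8 + \left(-24 + L\right) = -16 + L$)
$-3551 - x{\left(V{\left(-2 \right)},j \right)} = -3551 - \left(-16 + \sqrt{3 - 2}\right) = -3551 - \left(-16 + \sqrt{1}\right) = -3551 - \left(-16 + 1\right) = -3551 - -15 = -3551 + 15 = -3536$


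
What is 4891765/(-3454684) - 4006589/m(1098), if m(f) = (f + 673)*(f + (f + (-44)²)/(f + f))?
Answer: -25655636256256463/7385462462037044 ≈ -3.4738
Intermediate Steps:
m(f) = (673 + f)*(f + (1936 + f)/(2*f)) (m(f) = (673 + f)*(f + (f + 1936)/((2*f))) = (673 + f)*(f + (1936 + f)*(1/(2*f))) = (673 + f)*(f + (1936 + f)/(2*f)))
4891765/(-3454684) - 4006589/m(1098) = 4891765/(-3454684) - 4006589/(2609/2 + 1098² + 651464/1098 + (1347/2)*1098) = 4891765*(-1/3454684) - 4006589/(2609/2 + 1205604 + 651464*(1/1098) + 739503) = -4891765/3454684 - 4006589/(2609/2 + 1205604 + 325732/549 + 739503) = -4891765/3454684 - 4006589/2137811291/1098 = -4891765/3454684 - 4006589*1098/2137811291 = -4891765/3454684 - 4399234722/2137811291 = -25655636256256463/7385462462037044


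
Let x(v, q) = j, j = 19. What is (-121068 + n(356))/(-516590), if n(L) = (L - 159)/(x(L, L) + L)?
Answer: 45400303/193721250 ≈ 0.23436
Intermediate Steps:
x(v, q) = 19
n(L) = (-159 + L)/(19 + L) (n(L) = (L - 159)/(19 + L) = (-159 + L)/(19 + L))
(-121068 + n(356))/(-516590) = (-121068 + (-159 + 356)/(19 + 356))/(-516590) = (-121068 + 197/375)*(-1/516590) = -45400303/375*(-1/516590) = 45400303/193721250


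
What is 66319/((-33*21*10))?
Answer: -6029/630 ≈ -9.5698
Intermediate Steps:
66319/((-33*21*10)) = 66319/((-693*10)) = 66319/(-6930) = 66319*(-1/6930) = -6029/630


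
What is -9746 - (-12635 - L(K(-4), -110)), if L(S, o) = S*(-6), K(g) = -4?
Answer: 2913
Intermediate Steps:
L(S, o) = -6*S
-9746 - (-12635 - L(K(-4), -110)) = -9746 - (-12635 - (-6)*(-4)) = -9746 - (-12635 - 1*24) = -9746 - (-12635 - 24) = -9746 - 1*(-12659) = -9746 + 12659 = 2913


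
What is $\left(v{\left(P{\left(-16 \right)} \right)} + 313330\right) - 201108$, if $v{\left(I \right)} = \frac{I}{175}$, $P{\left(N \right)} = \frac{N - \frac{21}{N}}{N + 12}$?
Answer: $\frac{251377327}{2240} \approx 1.1222 \cdot 10^{5}$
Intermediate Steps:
$P{\left(N \right)} = \frac{N - \frac{21}{N}}{12 + N}$
$v{\left(I \right)} = \frac{I}{175}$ ($v{\left(I \right)} = I \frac{1}{175} = \frac{I}{175}$)
$\left(v{\left(P{\left(-16 \right)} \right)} + 313330\right) - 201108 = \left(\frac{\frac{1}{-16} \frac{1}{12 - 16} \left(-21 + \left(-16\right)^{2}\right)}{175} + 313330\right) - 201108 = \left(\frac{\left(- \frac{1}{16}\right) \frac{1}{-4} \left(-21 + 256\right)}{175} + 313330\right) - 201108 = \left(\frac{\left(- \frac{1}{16}\right) \left(- \frac{1}{4}\right) 235}{175} + 313330\right) - 201108 = \left(\frac{1}{175} \cdot \frac{235}{64} + 313330\right) - 201108 = \left(\frac{47}{2240} + 313330\right) - 201108 = \frac{701859247}{2240} - 201108 = \frac{251377327}{2240}$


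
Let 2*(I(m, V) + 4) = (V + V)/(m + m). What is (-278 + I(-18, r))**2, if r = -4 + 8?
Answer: 6446521/81 ≈ 79587.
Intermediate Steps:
r = 4
I(m, V) = -4 + V/(2*m) (I(m, V) = -4 + ((V + V)/(m + m))/2 = -4 + ((2*V)/((2*m)))/2 = -4 + ((2*V)*(1/(2*m)))/2 = -4 + (V/m)/2 = -4 + V/(2*m))
(-278 + I(-18, r))**2 = (-278 + (-4 + (1/2)*4/(-18)))**2 = (-278 + (-4 + (1/2)*4*(-1/18)))**2 = (-278 + (-4 - 1/9))**2 = (-278 - 37/9)**2 = (-2539/9)**2 = 6446521/81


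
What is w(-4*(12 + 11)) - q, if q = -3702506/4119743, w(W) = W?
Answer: -375313850/4119743 ≈ -91.101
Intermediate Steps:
q = -3702506/4119743 (q = -3702506*1/4119743 = -3702506/4119743 ≈ -0.89872)
w(-4*(12 + 11)) - q = -4*(12 + 11) - 1*(-3702506/4119743) = -4*23 + 3702506/4119743 = -92 + 3702506/4119743 = -375313850/4119743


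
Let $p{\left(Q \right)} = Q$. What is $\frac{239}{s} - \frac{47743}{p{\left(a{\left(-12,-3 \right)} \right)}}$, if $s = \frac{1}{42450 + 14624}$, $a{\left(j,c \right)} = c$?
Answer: $\frac{40969801}{3} \approx 1.3657 \cdot 10^{7}$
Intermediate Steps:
$s = \frac{1}{57074} \approx 1.7521 \cdot 10^{-5}$
$\frac{239}{s} - \frac{47743}{p{\left(a{\left(-12,-3 \right)} \right)}} = 239 \frac{1}{\frac{1}{57074}} - \frac{47743}{-3} = 239 \cdot 57074 - - \frac{47743}{3} = 13640686 + \frac{47743}{3} = \frac{40969801}{3}$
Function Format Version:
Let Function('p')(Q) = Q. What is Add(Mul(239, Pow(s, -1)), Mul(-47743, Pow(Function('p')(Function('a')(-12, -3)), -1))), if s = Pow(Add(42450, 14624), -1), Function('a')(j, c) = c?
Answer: Rational(40969801, 3) ≈ 1.3657e+7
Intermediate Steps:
s = Rational(1, 57074) (s = Pow(57074, -1) = Rational(1, 57074) ≈ 1.7521e-5)
Add(Mul(239, Pow(s, -1)), Mul(-47743, Pow(Function('p')(Function('a')(-12, -3)), -1))) = Add(Mul(239, Pow(Rational(1, 57074), -1)), Mul(-47743, Pow(-3, -1))) = Add(Mul(239, 57074), Mul(-47743, Rational(-1, 3))) = Add(13640686, Rational(47743, 3)) = Rational(40969801, 3)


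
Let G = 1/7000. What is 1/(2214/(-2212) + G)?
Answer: -553000/553421 ≈ -0.99924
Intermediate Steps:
G = 1/7000 ≈ 0.00014286
1/(2214/(-2212) + G) = 1/(2214/(-2212) + 1/7000) = 1/(2214*(-1/2212) + 1/7000) = 1/(-1107/1106 + 1/7000) = 1/(-553421/553000) = -553000/553421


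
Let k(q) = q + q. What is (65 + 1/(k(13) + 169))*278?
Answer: 3523928/195 ≈ 18071.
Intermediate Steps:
k(q) = 2*q
(65 + 1/(k(13) + 169))*278 = (65 + 1/(2*13 + 169))*278 = (65 + 1/(26 + 169))*278 = (65 + 1/195)*278 = (12676/195)*278 = 3523928/195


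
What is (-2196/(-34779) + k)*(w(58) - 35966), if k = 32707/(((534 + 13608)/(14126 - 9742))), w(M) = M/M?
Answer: -29892336729648260/81974103 ≈ -3.6466e+8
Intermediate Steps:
w(M) = 1
k = 71693744/7071 (k = 32707/((14142/4384)) = 32707/((14142*(1/4384))) = 32707/(7071/2192) = 32707*(2192/7071) = 71693744/7071 ≈ 10139.)
(-2196/(-34779) + k)*(w(58) - 35966) = (-2196/(-34779) + 71693744/7071)*(1 - 35966) = (-2196*(-1/34779) + 71693744/7071)*(-35965) = (732/11593 + 71693744/7071)*(-35965) = (831150750164/81974103)*(-35965) = -29892336729648260/81974103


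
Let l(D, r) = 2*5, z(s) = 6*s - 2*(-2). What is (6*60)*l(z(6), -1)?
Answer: 3600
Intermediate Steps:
z(s) = 4 + 6*s (z(s) = 6*s + 4 = 4 + 6*s)
l(D, r) = 10
(6*60)*l(z(6), -1) = (6*60)*10 = 360*10 = 3600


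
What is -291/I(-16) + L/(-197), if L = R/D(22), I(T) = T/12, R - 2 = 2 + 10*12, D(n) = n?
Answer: 1891543/8668 ≈ 218.22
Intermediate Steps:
R = 124 (R = 2 + (2 + 10*12) = 2 + (2 + 120) = 2 + 122 = 124)
I(T) = T/12 (I(T) = T*(1/12) = T/12)
L = 62/11 (L = 124/22 = 124*(1/22) = 62/11 ≈ 5.6364)
-291/I(-16) + L/(-197) = -291/((1/12)*(-16)) + (62/11)/(-197) = -291/(-4/3) + (62/11)*(-1/197) = -291*(-¾) - 62/2167 = 873/4 - 62/2167 = 1891543/8668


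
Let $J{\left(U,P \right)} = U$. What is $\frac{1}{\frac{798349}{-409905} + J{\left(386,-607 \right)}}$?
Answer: $\frac{409905}{157424981} \approx 0.0026038$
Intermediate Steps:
$\frac{1}{\frac{798349}{-409905} + J{\left(386,-607 \right)}} = \frac{1}{\frac{798349}{-409905} + 386} = \frac{1}{798349 \left(- \frac{1}{409905}\right) + 386} = \frac{1}{- \frac{798349}{409905} + 386} = \frac{1}{\frac{157424981}{409905}} = \frac{409905}{157424981}$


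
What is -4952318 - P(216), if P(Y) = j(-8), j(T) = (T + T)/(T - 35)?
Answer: -212949690/43 ≈ -4.9523e+6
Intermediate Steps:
j(T) = 2*T/(-35 + T) (j(T) = (2*T)/(-35 + T) = 2*T/(-35 + T))
P(Y) = 16/43 (P(Y) = 2*(-8)/(-35 - 8) = 2*(-8)/(-43) = 2*(-8)*(-1/43) = 16/43)
-4952318 - P(216) = -4952318 - 1*16/43 = -4952318 - 16/43 = -212949690/43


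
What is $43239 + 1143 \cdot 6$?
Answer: $50097$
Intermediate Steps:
$43239 + 1143 \cdot 6 = 43239 + 6858 = 50097$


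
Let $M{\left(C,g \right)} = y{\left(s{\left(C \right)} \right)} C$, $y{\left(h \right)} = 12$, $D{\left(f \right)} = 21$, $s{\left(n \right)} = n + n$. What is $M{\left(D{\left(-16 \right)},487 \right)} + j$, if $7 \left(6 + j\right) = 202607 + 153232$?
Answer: $\frac{357561}{7} \approx 51080.0$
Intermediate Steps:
$s{\left(n \right)} = 2 n$
$j = \frac{355797}{7}$ ($j = -6 + \frac{202607 + 153232}{7} = -6 + \frac{1}{7} \cdot 355839 = -6 + \frac{355839}{7} = \frac{355797}{7} \approx 50828.0$)
$M{\left(C,g \right)} = 12 C$
$M{\left(D{\left(-16 \right)},487 \right)} + j = 12 \cdot 21 + \frac{355797}{7} = 252 + \frac{355797}{7} = \frac{357561}{7}$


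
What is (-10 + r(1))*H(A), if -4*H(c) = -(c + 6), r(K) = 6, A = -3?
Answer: -3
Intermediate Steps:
H(c) = 3/2 + c/4 (H(c) = -(-1)*(c + 6)/4 = -(-1)*(6 + c)/4 = -(-6 - c)/4 = 3/2 + c/4)
(-10 + r(1))*H(A) = (-10 + 6)*(3/2 + (¼)*(-3)) = -4*(3/2 - ¾) = -4*¾ = -3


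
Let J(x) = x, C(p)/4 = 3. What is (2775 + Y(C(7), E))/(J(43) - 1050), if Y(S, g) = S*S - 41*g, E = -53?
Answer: -268/53 ≈ -5.0566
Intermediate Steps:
C(p) = 12 (C(p) = 4*3 = 12)
Y(S, g) = S² - 41*g
(2775 + Y(C(7), E))/(J(43) - 1050) = (2775 + (12² - 41*(-53)))/(43 - 1050) = (2775 + (144 + 2173))/(-1007) = (2775 + 2317)*(-1/1007) = 5092*(-1/1007) = -268/53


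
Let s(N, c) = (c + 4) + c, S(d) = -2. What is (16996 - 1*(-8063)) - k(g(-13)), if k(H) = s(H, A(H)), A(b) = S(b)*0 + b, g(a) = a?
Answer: 25081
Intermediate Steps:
A(b) = b (A(b) = -2*0 + b = 0 + b = b)
s(N, c) = 4 + 2*c (s(N, c) = (4 + c) + c = 4 + 2*c)
k(H) = 4 + 2*H
(16996 - 1*(-8063)) - k(g(-13)) = (16996 - 1*(-8063)) - (4 + 2*(-13)) = (16996 + 8063) - (4 - 26) = 25059 - 1*(-22) = 25059 + 22 = 25081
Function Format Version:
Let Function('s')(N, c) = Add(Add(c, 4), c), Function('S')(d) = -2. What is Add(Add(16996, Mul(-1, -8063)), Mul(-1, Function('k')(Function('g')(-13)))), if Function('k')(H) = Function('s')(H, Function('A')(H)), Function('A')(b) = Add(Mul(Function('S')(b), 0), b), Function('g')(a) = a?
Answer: 25081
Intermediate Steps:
Function('A')(b) = b (Function('A')(b) = Add(Mul(-2, 0), b) = Add(0, b) = b)
Function('s')(N, c) = Add(4, Mul(2, c)) (Function('s')(N, c) = Add(Add(4, c), c) = Add(4, Mul(2, c)))
Function('k')(H) = Add(4, Mul(2, H))
Add(Add(16996, Mul(-1, -8063)), Mul(-1, Function('k')(Function('g')(-13)))) = Add(Add(16996, Mul(-1, -8063)), Mul(-1, Add(4, Mul(2, -13)))) = Add(Add(16996, 8063), Mul(-1, Add(4, -26))) = Add(25059, Mul(-1, -22)) = Add(25059, 22) = 25081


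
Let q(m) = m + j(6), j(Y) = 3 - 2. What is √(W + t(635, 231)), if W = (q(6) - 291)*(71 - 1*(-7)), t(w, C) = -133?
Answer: I*√22285 ≈ 149.28*I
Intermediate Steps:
j(Y) = 1
q(m) = 1 + m (q(m) = m + 1 = 1 + m)
W = -22152 (W = ((1 + 6) - 291)*(71 - 1*(-7)) = (7 - 291)*(71 + 7) = -284*78 = -22152)
√(W + t(635, 231)) = √(-22152 - 133) = √(-22285) = I*√22285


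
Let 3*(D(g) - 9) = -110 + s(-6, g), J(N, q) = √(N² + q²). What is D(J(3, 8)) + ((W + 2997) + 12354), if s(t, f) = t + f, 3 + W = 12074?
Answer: 82177/3 + √73/3 ≈ 27395.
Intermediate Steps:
W = 12071 (W = -3 + 12074 = 12071)
s(t, f) = f + t
D(g) = -89/3 + g/3 (D(g) = 9 + (-110 + (g - 6))/3 = 9 + (-110 + (-6 + g))/3 = 9 + (-116 + g)/3 = 9 + (-116/3 + g/3) = -89/3 + g/3)
D(J(3, 8)) + ((W + 2997) + 12354) = (-89/3 + √(3² + 8²)/3) + ((12071 + 2997) + 12354) = (-89/3 + √(9 + 64)/3) + (15068 + 12354) = (-89/3 + √73/3) + 27422 = 82177/3 + √73/3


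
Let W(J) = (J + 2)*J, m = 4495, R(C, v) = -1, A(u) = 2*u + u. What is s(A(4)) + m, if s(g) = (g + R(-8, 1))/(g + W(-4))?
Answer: 89911/20 ≈ 4495.5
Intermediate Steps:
A(u) = 3*u
W(J) = J*(2 + J) (W(J) = (2 + J)*J = J*(2 + J))
s(g) = (-1 + g)/(8 + g) (s(g) = (g - 1)/(g - 4*(2 - 4)) = (-1 + g)/(g - 4*(-2)) = (-1 + g)/(g + 8) = (-1 + g)/(8 + g))
s(A(4)) + m = (-1 + 3*4)/(8 + 3*4) + 4495 = (-1 + 12)/(8 + 12) + 4495 = 11/20 + 4495 = 89911/20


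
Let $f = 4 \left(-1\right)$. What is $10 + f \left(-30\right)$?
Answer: $130$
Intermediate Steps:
$f = -4$
$10 + f \left(-30\right) = 10 - -120 = 10 + 120 = 130$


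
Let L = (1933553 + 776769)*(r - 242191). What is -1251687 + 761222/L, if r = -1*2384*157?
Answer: -1045694740188057364/835428298119 ≈ -1.2517e+6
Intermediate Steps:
r = -374288 (r = -2384*157 = -374288)
L = -1670856596238 (L = (1933553 + 776769)*(-374288 - 242191) = 2710322*(-616479) = -1670856596238)
-1251687 + 761222/L = -1251687 + 761222/(-1670856596238) = -1251687 + 761222*(-1/1670856596238) = -1251687 - 380611/835428298119 = -1045694740188057364/835428298119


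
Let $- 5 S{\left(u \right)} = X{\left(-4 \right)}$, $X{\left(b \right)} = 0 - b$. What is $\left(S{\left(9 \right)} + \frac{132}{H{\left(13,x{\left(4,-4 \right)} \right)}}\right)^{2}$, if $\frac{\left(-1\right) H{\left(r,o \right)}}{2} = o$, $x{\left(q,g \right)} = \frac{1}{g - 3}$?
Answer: $\frac{5317636}{25} \approx 2.1271 \cdot 10^{5}$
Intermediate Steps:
$X{\left(b \right)} = - b$
$x{\left(q,g \right)} = \frac{1}{-3 + g}$
$H{\left(r,o \right)} = - 2 o$
$S{\left(u \right)} = - \frac{4}{5}$ ($S{\left(u \right)} = - \frac{\left(-1\right) \left(-4\right)}{5} = \left(- \frac{1}{5}\right) 4 = - \frac{4}{5}$)
$\left(S{\left(9 \right)} + \frac{132}{H{\left(13,x{\left(4,-4 \right)} \right)}}\right)^{2} = \left(- \frac{4}{5} + \frac{132}{\left(-2\right) \frac{1}{-3 - 4}}\right)^{2} = \left(- \frac{4}{5} + \frac{132}{\left(-2\right) \frac{1}{-7}}\right)^{2} = \left(- \frac{4}{5} + \frac{132}{\left(-2\right) \left(- \frac{1}{7}\right)}\right)^{2} = \left(- \frac{4}{5} + \frac{132}{\frac{2}{7}}\right)^{2} = \left(- \frac{4}{5} + 132 \cdot \frac{7}{2}\right)^{2} = \left(- \frac{4}{5} + 462\right)^{2} = \left(\frac{2306}{5}\right)^{2} = \frac{5317636}{25}$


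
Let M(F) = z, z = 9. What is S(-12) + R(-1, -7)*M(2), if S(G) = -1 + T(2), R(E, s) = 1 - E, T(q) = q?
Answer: 19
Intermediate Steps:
M(F) = 9
S(G) = 1 (S(G) = -1 + 2 = 1)
S(-12) + R(-1, -7)*M(2) = 1 + (1 - 1*(-1))*9 = 1 + (1 + 1)*9 = 1 + 2*9 = 1 + 18 = 19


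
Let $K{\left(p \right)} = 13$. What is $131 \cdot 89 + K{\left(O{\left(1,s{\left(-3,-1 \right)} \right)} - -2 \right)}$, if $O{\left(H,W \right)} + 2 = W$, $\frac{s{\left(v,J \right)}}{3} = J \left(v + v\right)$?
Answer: $11672$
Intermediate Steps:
$s{\left(v,J \right)} = 6 J v$ ($s{\left(v,J \right)} = 3 J \left(v + v\right) = 3 J 2 v = 3 \cdot 2 J v = 6 J v$)
$O{\left(H,W \right)} = -2 + W$
$131 \cdot 89 + K{\left(O{\left(1,s{\left(-3,-1 \right)} \right)} - -2 \right)} = 131 \cdot 89 + 13 = 11659 + 13 = 11672$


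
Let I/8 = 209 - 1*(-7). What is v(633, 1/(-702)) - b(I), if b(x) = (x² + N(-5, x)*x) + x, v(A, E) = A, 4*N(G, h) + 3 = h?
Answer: -3732279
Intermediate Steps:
N(G, h) = -¾ + h/4
I = 1728 (I = 8*(209 - 1*(-7)) = 8*(209 + 7) = 8*216 = 1728)
b(x) = x + x² + x*(-¾ + x/4) (b(x) = (x² + (-¾ + x/4)*x) + x = (x² + x*(-¾ + x/4)) + x = x + x² + x*(-¾ + x/4))
v(633, 1/(-702)) - b(I) = 633 - 1728*(1 + 5*1728)/4 = 633 - 1728*(1 + 8640)/4 = 633 - 1728*8641/4 = 633 - 1*3732912 = 633 - 3732912 = -3732279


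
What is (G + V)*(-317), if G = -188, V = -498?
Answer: 217462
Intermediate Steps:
(G + V)*(-317) = (-188 - 498)*(-317) = -686*(-317) = 217462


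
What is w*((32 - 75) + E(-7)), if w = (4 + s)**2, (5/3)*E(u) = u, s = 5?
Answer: -19116/5 ≈ -3823.2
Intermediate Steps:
E(u) = 3*u/5
w = 81 (w = (4 + 5)**2 = 9**2 = 81)
w*((32 - 75) + E(-7)) = 81*((32 - 75) + (3/5)*(-7)) = 81*(-43 - 21/5) = 81*(-236/5) = -19116/5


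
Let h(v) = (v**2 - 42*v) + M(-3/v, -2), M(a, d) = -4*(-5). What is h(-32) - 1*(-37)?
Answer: 2425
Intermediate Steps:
M(a, d) = 20
h(v) = 20 + v**2 - 42*v (h(v) = (v**2 - 42*v) + 20 = 20 + v**2 - 42*v)
h(-32) - 1*(-37) = (20 + (-32)**2 - 42*(-32)) - 1*(-37) = (20 + 1024 + 1344) + 37 = 2388 + 37 = 2425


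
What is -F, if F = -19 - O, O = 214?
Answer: 233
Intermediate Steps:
F = -233 (F = -19 - 1*214 = -19 - 214 = -233)
-F = -1*(-233) = 233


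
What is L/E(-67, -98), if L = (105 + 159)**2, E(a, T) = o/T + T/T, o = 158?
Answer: -569184/5 ≈ -1.1384e+5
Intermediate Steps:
E(a, T) = 1 + 158/T (E(a, T) = 158/T + T/T = 158/T + 1 = 1 + 158/T)
L = 69696 (L = 264**2 = 69696)
L/E(-67, -98) = 69696/(((158 - 98)/(-98))) = 69696/((-1/98*60)) = 69696/(-30/49) = 69696*(-49/30) = -569184/5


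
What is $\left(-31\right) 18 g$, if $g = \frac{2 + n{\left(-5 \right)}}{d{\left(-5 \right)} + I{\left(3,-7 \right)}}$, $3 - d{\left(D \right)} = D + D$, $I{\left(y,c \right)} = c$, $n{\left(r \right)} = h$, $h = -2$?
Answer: $0$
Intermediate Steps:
$n{\left(r \right)} = -2$
$d{\left(D \right)} = 3 - 2 D$ ($d{\left(D \right)} = 3 - \left(D + D\right) = 3 - 2 D$)
$g = 0$ ($g = \frac{2 - 2}{\left(3 - -10\right) - 7} = \frac{0}{\left(3 + 10\right) - 7} = \frac{0}{13 - 7} = \frac{0}{6} = 0 \cdot \frac{1}{6} = 0$)
$\left(-31\right) 18 g = \left(-31\right) 18 \cdot 0 = \left(-558\right) 0 = 0$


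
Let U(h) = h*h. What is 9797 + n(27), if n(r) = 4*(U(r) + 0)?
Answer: 12713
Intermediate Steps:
U(h) = h²
n(r) = 4*r² (n(r) = 4*(r² + 0) = 4*r²)
9797 + n(27) = 9797 + 4*27² = 9797 + 4*729 = 9797 + 2916 = 12713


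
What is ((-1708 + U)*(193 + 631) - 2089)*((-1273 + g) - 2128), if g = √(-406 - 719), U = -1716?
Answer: 9602604465 - 42351975*I*√5 ≈ 9.6026e+9 - 9.4702e+7*I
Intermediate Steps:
g = 15*I*√5 (g = √(-1125) = 15*I*√5 ≈ 33.541*I)
((-1708 + U)*(193 + 631) - 2089)*((-1273 + g) - 2128) = ((-1708 - 1716)*(193 + 631) - 2089)*((-1273 + 15*I*√5) - 2128) = (-3424*824 - 2089)*(-3401 + 15*I*√5) = (-2821376 - 2089)*(-3401 + 15*I*√5) = -2823465*(-3401 + 15*I*√5) = 9602604465 - 42351975*I*√5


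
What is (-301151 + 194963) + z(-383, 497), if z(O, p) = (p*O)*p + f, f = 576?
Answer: -94710059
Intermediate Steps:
z(O, p) = 576 + O*p² (z(O, p) = (p*O)*p + 576 = (O*p)*p + 576 = O*p² + 576 = 576 + O*p²)
(-301151 + 194963) + z(-383, 497) = (-301151 + 194963) + (576 - 383*497²) = -106188 + (576 - 383*247009) = -106188 + (576 - 94604447) = -106188 - 94603871 = -94710059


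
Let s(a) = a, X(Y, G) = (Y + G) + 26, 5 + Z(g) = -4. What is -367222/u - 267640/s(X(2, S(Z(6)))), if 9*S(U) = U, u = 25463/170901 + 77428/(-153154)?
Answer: 128509467693474418/125992291401 ≈ 1.0200e+6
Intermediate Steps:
Z(g) = -9 (Z(g) = -5 - 4 = -9)
u = -4666381163/13087085877 (u = 25463*(1/170901) + 77428*(-1/153154) = 25463/170901 - 38714/76577 = -4666381163/13087085877 ≈ -0.35656)
S(U) = U/9
X(Y, G) = 26 + G + Y (X(Y, G) = (G + Y) + 26 = 26 + G + Y)
-367222/u - 267640/s(X(2, S(Z(6)))) = -367222/(-4666381163/13087085877) - 267640/(26 + (1/9)*(-9) + 2) = -367222*(-13087085877/4666381163) - 267640/(26 - 1 + 2) = 4805865849923694/4666381163 - 267640/27 = 128509467693474418/125992291401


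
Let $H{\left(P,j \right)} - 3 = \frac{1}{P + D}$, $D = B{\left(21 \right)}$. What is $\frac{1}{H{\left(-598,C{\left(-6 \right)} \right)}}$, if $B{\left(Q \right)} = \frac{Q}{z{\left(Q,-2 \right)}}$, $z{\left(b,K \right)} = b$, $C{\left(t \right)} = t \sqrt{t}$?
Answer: $\frac{597}{1790} \approx 0.33352$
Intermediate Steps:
$C{\left(t \right)} = t^{\frac{3}{2}}$
$B{\left(Q \right)} = 1$ ($B{\left(Q \right)} = \frac{Q}{Q} = 1$)
$D = 1$
$H{\left(P,j \right)} = 3 + \frac{1}{1 + P}$ ($H{\left(P,j \right)} = 3 + \frac{1}{P + 1} = 3 + \frac{1}{1 + P}$)
$\frac{1}{H{\left(-598,C{\left(-6 \right)} \right)}} = \frac{1}{\frac{1}{1 - 598} \left(4 + 3 \left(-598\right)\right)} = \frac{1}{\frac{1}{-597} \left(4 - 1794\right)} = \frac{1}{\left(- \frac{1}{597}\right) \left(-1790\right)} = \frac{1}{\frac{1790}{597}} = \frac{597}{1790}$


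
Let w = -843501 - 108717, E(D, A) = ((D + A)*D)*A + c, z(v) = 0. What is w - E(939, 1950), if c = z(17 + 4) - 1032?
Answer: -5290854636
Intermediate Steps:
c = -1032 (c = 0 - 1032 = -1032)
E(D, A) = -1032 + A*D*(A + D) (E(D, A) = ((D + A)*D)*A - 1032 = ((A + D)*D)*A - 1032 = (D*(A + D))*A - 1032 = A*D*(A + D) - 1032 = -1032 + A*D*(A + D))
w = -952218
w - E(939, 1950) = -952218 - (-1032 + 1950*939² + 939*1950²) = -952218 - (-1032 + 1950*881721 + 939*3802500) = -952218 - (-1032 + 1719355950 + 3570547500) = -952218 - 1*5289902418 = -952218 - 5289902418 = -5290854636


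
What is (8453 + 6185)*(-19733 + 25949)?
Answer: 90989808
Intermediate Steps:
(8453 + 6185)*(-19733 + 25949) = 14638*6216 = 90989808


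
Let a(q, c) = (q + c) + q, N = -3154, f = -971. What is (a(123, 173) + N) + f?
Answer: -3706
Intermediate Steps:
a(q, c) = c + 2*q (a(q, c) = (c + q) + q = c + 2*q)
(a(123, 173) + N) + f = ((173 + 2*123) - 3154) - 971 = ((173 + 246) - 3154) - 971 = (419 - 3154) - 971 = -2735 - 971 = -3706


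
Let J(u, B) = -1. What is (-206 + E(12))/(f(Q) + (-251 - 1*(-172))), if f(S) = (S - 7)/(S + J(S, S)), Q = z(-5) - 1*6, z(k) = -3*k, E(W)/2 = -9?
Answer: 128/45 ≈ 2.8444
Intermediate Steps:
E(W) = -18 (E(W) = 2*(-9) = -18)
Q = 9 (Q = -3*(-5) - 1*6 = 15 - 6 = 9)
f(S) = (-7 + S)/(-1 + S) (f(S) = (S - 7)/(S - 1) = (-7 + S)/(-1 + S))
(-206 + E(12))/(f(Q) + (-251 - 1*(-172))) = (-206 - 18)/((-7 + 9)/(-1 + 9) + (-251 - 1*(-172))) = -224/(2/8 + (-251 + 172)) = -224/((⅛)*2 - 79) = -224/(¼ - 79) = -224/(-315/4) = -224*(-4/315) = 128/45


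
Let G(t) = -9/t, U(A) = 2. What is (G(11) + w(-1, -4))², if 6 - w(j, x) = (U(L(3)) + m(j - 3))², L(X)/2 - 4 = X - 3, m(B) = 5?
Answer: 232324/121 ≈ 1920.0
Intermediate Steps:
L(X) = 2 + 2*X (L(X) = 8 + 2*(X - 3) = 8 + 2*(-3 + X) = 8 + (-6 + 2*X) = 2 + 2*X)
w(j, x) = -43 (w(j, x) = 6 - (2 + 5)² = 6 - 1*7² = 6 - 1*49 = 6 - 49 = -43)
(G(11) + w(-1, -4))² = (-9/11 - 43)² = (-482/11)² = 232324/121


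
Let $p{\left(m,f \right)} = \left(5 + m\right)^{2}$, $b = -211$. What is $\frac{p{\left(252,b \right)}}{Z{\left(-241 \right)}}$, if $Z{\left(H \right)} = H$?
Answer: $- \frac{66049}{241} \approx -274.06$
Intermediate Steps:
$\frac{p{\left(252,b \right)}}{Z{\left(-241 \right)}} = \frac{\left(5 + 252\right)^{2}}{-241} = 257^{2} \left(- \frac{1}{241}\right) = 66049 \left(- \frac{1}{241}\right) = - \frac{66049}{241}$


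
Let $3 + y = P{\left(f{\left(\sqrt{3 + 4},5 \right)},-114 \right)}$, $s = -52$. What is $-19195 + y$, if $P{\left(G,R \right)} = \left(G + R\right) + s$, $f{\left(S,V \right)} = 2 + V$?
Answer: $-19357$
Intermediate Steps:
$P{\left(G,R \right)} = -52 + G + R$ ($P{\left(G,R \right)} = \left(G + R\right) - 52 = -52 + G + R$)
$y = -162$ ($y = -3 - 159 = -162$)
$-19195 + y = -19195 - 162 = -19357$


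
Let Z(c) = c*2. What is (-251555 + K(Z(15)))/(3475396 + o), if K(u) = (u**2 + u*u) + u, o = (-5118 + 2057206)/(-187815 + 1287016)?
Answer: -274497969725/3820160810684 ≈ -0.071855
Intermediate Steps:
o = 2052088/1099201 ≈ 1.8669
Z(c) = 2*c
K(u) = u + 2*u**2 (K(u) = (u**2 + u**2) + u = 2*u**2 + u = u + 2*u**2)
(-251555 + K(Z(15)))/(3475396 + o) = (-251555 + (2*15)*(1 + 2*(2*15)))/(3475396 + 2052088/1099201) = (-251555 + 30*(1 + 2*30))/(3820160810684/1099201) = (-251555 + 30*(1 + 60))*(1099201/3820160810684) = (-251555 + 30*61)*(1099201/3820160810684) = (-251555 + 1830)*(1099201/3820160810684) = -249725*1099201/3820160810684 = -274497969725/3820160810684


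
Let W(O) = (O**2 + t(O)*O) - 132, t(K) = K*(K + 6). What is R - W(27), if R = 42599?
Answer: 17945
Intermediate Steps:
t(K) = K*(6 + K)
W(O) = -132 + O**2 + O**2*(6 + O) (W(O) = (O**2 + (O*(6 + O))*O) - 132 = (O**2 + O**2*(6 + O)) - 132 = -132 + O**2 + O**2*(6 + O))
R - W(27) = 42599 - (-132 + 27**3 + 7*27**2) = 42599 - (-132 + 19683 + 7*729) = 42599 - (-132 + 19683 + 5103) = 42599 - 1*24654 = 42599 - 24654 = 17945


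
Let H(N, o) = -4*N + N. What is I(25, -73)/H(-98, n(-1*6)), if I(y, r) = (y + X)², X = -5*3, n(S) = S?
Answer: 50/147 ≈ 0.34014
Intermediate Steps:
X = -15
H(N, o) = -3*N
I(y, r) = (-15 + y)² (I(y, r) = (y - 15)² = (-15 + y)²)
I(25, -73)/H(-98, n(-1*6)) = (-15 + 25)²/((-3*(-98))) = 10²/294 = 100*(1/294) = 50/147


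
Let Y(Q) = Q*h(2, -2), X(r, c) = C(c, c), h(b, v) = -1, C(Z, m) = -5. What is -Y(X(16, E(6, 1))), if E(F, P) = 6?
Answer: -5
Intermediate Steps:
X(r, c) = -5
Y(Q) = -Q (Y(Q) = Q*(-1) = -Q)
-Y(X(16, E(6, 1))) = -(-1)*(-5) = -1*5 = -5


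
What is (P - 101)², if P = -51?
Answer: 23104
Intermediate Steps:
(P - 101)² = (-51 - 101)² = (-152)² = 23104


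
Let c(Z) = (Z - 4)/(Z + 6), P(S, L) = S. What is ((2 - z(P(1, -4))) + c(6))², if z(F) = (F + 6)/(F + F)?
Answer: 16/9 ≈ 1.7778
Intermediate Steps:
z(F) = (6 + F)/(2*F) (z(F) = (6 + F)/((2*F)) = (6 + F)*(1/(2*F)) = (6 + F)/(2*F))
c(Z) = (-4 + Z)/(6 + Z)
((2 - z(P(1, -4))) + c(6))² = ((2 - (6 + 1)/(2*1)) + (-4 + 6)/(6 + 6))² = ((2 - 7/2) + 2/12)² = ((2 - 1*7/2) + (1/12)*2)² = ((2 - 7/2) + ⅙)² = (-3/2 + ⅙)² = (-4/3)² = 16/9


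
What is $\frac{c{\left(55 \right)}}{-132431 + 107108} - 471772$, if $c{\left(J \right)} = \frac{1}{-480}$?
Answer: $- \frac{5734407530879}{12155040} \approx -4.7177 \cdot 10^{5}$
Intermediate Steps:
$c{\left(J \right)} = - \frac{1}{480}$
$\frac{c{\left(55 \right)}}{-132431 + 107108} - 471772 = - \frac{1}{480 \left(-132431 + 107108\right)} - 471772 = - \frac{1}{480 \left(-25323\right)} - 471772 = \left(- \frac{1}{480}\right) \left(- \frac{1}{25323}\right) - 471772 = \frac{1}{12155040} - 471772 = - \frac{5734407530879}{12155040}$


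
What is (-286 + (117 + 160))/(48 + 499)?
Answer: -9/547 ≈ -0.016453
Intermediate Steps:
(-286 + (117 + 160))/(48 + 499) = (-286 + 277)/547 = -9*1/547 = -9/547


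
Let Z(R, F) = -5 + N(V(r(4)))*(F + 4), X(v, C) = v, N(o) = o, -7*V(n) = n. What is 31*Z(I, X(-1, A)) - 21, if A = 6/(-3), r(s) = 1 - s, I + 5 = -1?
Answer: -953/7 ≈ -136.14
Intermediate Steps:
I = -6 (I = -5 - 1 = -6)
V(n) = -n/7
A = -2 (A = 6*(-1/3) = -2)
Z(R, F) = -23/7 + 3*F/7 (Z(R, F) = -5 + (-(1 - 1*4)/7)*(F + 4) = -5 + (-(1 - 4)/7)*(4 + F) = -5 + (-1/7*(-3))*(4 + F) = -5 + 3*(4 + F)/7 = -5 + (12/7 + 3*F/7) = -23/7 + 3*F/7)
31*Z(I, X(-1, A)) - 21 = 31*(-23/7 + (3/7)*(-1)) - 21 = 31*(-23/7 - 3/7) - 21 = 31*(-26/7) - 21 = -806/7 - 21 = -953/7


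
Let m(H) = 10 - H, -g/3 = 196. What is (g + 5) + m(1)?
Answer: -574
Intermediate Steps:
g = -588 (g = -3*196 = -588)
(g + 5) + m(1) = (-588 + 5) + (10 - 1*1) = -583 + (10 - 1) = -583 + 9 = -574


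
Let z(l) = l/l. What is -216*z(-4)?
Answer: -216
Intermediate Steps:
z(l) = 1
-216*z(-4) = -216*1 = -216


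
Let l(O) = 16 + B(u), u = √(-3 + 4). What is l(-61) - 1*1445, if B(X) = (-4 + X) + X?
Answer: -1431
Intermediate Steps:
u = 1 (u = √1 = 1)
B(X) = -4 + 2*X
l(O) = 14 (l(O) = 16 + (-4 + 2*1) = 16 + (-4 + 2) = 16 - 2 = 14)
l(-61) - 1*1445 = 14 - 1*1445 = 14 - 1445 = -1431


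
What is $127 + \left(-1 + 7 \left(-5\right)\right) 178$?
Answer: $-6281$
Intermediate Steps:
$127 + \left(-1 + 7 \left(-5\right)\right) 178 = 127 + \left(-1 - 35\right) 178 = 127 - 6408 = -6281$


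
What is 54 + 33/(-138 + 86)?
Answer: 2775/52 ≈ 53.365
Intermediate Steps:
54 + 33/(-138 + 86) = 54 + 33/(-52) = 54 - 1/52*33 = 54 - 33/52 = 2775/52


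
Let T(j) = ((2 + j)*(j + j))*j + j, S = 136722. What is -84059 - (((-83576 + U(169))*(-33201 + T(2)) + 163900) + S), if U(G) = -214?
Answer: -2779447611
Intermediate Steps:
T(j) = j + 2*j**2*(2 + j) (T(j) = ((2 + j)*(2*j))*j + j = (2*j*(2 + j))*j + j = 2*j**2*(2 + j) + j = j + 2*j**2*(2 + j))
-84059 - (((-83576 + U(169))*(-33201 + T(2)) + 163900) + S) = -84059 - (((-83576 - 214)*(-33201 + 2*(1 + 2*2**2 + 4*2)) + 163900) + 136722) = -84059 - ((-83790*(-33201 + 2*(1 + 2*4 + 8)) + 163900) + 136722) = -84059 - ((-83790*(-33201 + 2*(1 + 8 + 8)) + 163900) + 136722) = -84059 - ((-83790*(-33201 + 2*17) + 163900) + 136722) = -84059 - ((-83790*(-33201 + 34) + 163900) + 136722) = -84059 - ((-83790*(-33167) + 163900) + 136722) = -84059 - ((2779062930 + 163900) + 136722) = -84059 - (2779226830 + 136722) = -84059 - 1*2779363552 = -84059 - 2779363552 = -2779447611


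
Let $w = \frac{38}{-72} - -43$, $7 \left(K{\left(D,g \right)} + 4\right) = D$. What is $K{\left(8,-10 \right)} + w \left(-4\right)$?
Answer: $- \frac{10883}{63} \approx -172.75$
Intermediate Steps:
$K{\left(D,g \right)} = -4 + \frac{D}{7}$
$w = \frac{1529}{36}$ ($w = 38 \left(- \frac{1}{72}\right) + 43 = - \frac{19}{36} + 43 = \frac{1529}{36} \approx 42.472$)
$K{\left(8,-10 \right)} + w \left(-4\right) = \left(-4 + \frac{1}{7} \cdot 8\right) + \frac{1529}{36} \left(-4\right) = \left(-4 + \frac{8}{7}\right) - \frac{1529}{9} = - \frac{20}{7} - \frac{1529}{9} = - \frac{10883}{63}$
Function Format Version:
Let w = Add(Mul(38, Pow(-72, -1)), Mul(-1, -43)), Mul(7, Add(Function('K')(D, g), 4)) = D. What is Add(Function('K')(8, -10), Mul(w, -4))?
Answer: Rational(-10883, 63) ≈ -172.75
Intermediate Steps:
Function('K')(D, g) = Add(-4, Mul(Rational(1, 7), D))
w = Rational(1529, 36) (w = Add(Mul(38, Rational(-1, 72)), 43) = Add(Rational(-19, 36), 43) = Rational(1529, 36) ≈ 42.472)
Add(Function('K')(8, -10), Mul(w, -4)) = Add(Add(-4, Mul(Rational(1, 7), 8)), Mul(Rational(1529, 36), -4)) = Add(Add(-4, Rational(8, 7)), Rational(-1529, 9)) = Add(Rational(-20, 7), Rational(-1529, 9)) = Rational(-10883, 63)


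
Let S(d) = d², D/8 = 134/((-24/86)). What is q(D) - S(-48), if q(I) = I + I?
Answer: -29960/3 ≈ -9986.7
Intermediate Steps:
D = -11524/3 (D = 8*(134/((-24/86))) = 8*(134/((-24*1/86))) = 8*(134/(-12/43)) = 8*(134*(-43/12)) = 8*(-2881/6) = -11524/3 ≈ -3841.3)
q(I) = 2*I
q(D) - S(-48) = 2*(-11524/3) - 1*(-48)² = -23048/3 - 1*2304 = -23048/3 - 2304 = -29960/3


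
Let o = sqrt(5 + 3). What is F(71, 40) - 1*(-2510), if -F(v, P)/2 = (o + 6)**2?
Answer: 2422 - 48*sqrt(2) ≈ 2354.1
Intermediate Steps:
o = 2*sqrt(2) (o = sqrt(8) = 2*sqrt(2) ≈ 2.8284)
F(v, P) = -2*(6 + 2*sqrt(2))**2 (F(v, P) = -2*(2*sqrt(2) + 6)**2 = -2*(6 + 2*sqrt(2))**2)
F(71, 40) - 1*(-2510) = (-88 - 48*sqrt(2)) - 1*(-2510) = (-88 - 48*sqrt(2)) + 2510 = 2422 - 48*sqrt(2)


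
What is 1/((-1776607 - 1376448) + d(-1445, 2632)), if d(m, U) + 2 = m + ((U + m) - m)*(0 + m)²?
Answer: 1/5492527298 ≈ 1.8207e-10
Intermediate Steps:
d(m, U) = -2 + m + U*m² (d(m, U) = -2 + (m + ((U + m) - m)*(0 + m)²) = -2 + (m + U*m²) = -2 + m + U*m²)
1/((-1776607 - 1376448) + d(-1445, 2632)) = 1/((-1776607 - 1376448) + (-2 - 1445 + 2632*(-1445)²)) = 1/(-3153055 + (-2 - 1445 + 2632*2088025)) = 1/(-3153055 + (-2 - 1445 + 5495681800)) = 1/(-3153055 + 5495680353) = 1/5492527298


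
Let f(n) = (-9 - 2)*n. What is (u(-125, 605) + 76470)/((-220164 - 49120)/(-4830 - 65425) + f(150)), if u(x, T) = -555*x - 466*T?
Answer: 9560651675/115651466 ≈ 82.668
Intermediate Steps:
f(n) = -11*n
(u(-125, 605) + 76470)/((-220164 - 49120)/(-4830 - 65425) + f(150)) = ((-555*(-125) - 466*605) + 76470)/((-220164 - 49120)/(-4830 - 65425) - 11*150) = ((69375 - 281930) + 76470)/(-269284/(-70255) - 1650) = (-212555 + 76470)/(-269284*(-1/70255) - 1650) = -136085/(269284/70255 - 1650) = -136085/(-115651466/70255) = -136085*(-70255/115651466) = 9560651675/115651466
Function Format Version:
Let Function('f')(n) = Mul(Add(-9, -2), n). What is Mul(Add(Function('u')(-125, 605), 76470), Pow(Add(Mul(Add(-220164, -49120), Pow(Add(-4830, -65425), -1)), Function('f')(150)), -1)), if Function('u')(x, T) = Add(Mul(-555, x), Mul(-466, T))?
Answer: Rational(9560651675, 115651466) ≈ 82.668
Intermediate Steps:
Function('f')(n) = Mul(-11, n)
Mul(Add(Function('u')(-125, 605), 76470), Pow(Add(Mul(Add(-220164, -49120), Pow(Add(-4830, -65425), -1)), Function('f')(150)), -1)) = Mul(Add(Add(Mul(-555, -125), Mul(-466, 605)), 76470), Pow(Add(Mul(Add(-220164, -49120), Pow(Add(-4830, -65425), -1)), Mul(-11, 150)), -1)) = Mul(Add(Add(69375, -281930), 76470), Pow(Add(Mul(-269284, Pow(-70255, -1)), -1650), -1)) = Mul(Add(-212555, 76470), Pow(Add(Mul(-269284, Rational(-1, 70255)), -1650), -1)) = Mul(-136085, Pow(Add(Rational(269284, 70255), -1650), -1)) = Mul(-136085, Pow(Rational(-115651466, 70255), -1)) = Mul(-136085, Rational(-70255, 115651466)) = Rational(9560651675, 115651466)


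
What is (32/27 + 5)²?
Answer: 27889/729 ≈ 38.257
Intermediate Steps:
(32/27 + 5)² = (167/27)² = 27889/729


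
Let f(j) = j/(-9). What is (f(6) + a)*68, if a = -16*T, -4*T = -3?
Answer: -2584/3 ≈ -861.33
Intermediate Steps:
T = ¾ (T = -¼*(-3) = ¾ ≈ 0.75000)
f(j) = -j/9 (f(j) = j*(-⅑) = -j/9)
a = -12 (a = -16*¾ = -12)
(f(6) + a)*68 = (-⅑*6 - 12)*68 = (-⅔ - 12)*68 = -38/3*68 = -2584/3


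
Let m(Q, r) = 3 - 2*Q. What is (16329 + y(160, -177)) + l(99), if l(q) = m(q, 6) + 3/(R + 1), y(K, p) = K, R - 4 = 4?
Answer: 48883/3 ≈ 16294.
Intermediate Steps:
R = 8 (R = 4 + 4 = 8)
l(q) = 10/3 - 2*q (l(q) = (3 - 2*q) + 3/(8 + 1) = (3 - 2*q) + 3/9 = (3 - 2*q) + (⅑)*3 = (3 - 2*q) + ⅓ = 10/3 - 2*q)
(16329 + y(160, -177)) + l(99) = (16329 + 160) + (10/3 - 2*99) = 16489 + (10/3 - 198) = 16489 - 584/3 = 48883/3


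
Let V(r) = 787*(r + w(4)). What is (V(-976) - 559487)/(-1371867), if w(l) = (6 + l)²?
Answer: 1248899/1371867 ≈ 0.91036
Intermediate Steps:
V(r) = 78700 + 787*r (V(r) = 787*(r + (6 + 4)²) = 787*(r + 10²) = 787*(r + 100) = 787*(100 + r) = 78700 + 787*r)
(V(-976) - 559487)/(-1371867) = ((78700 + 787*(-976)) - 559487)/(-1371867) = ((78700 - 768112) - 559487)*(-1/1371867) = (-689412 - 559487)*(-1/1371867) = -1248899*(-1/1371867) = 1248899/1371867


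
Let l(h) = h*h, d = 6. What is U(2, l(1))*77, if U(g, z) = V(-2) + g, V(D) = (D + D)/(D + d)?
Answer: 77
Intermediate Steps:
l(h) = h²
V(D) = 2*D/(6 + D) (V(D) = (D + D)/(D + 6) = (2*D)/(6 + D) = 2*D/(6 + D))
U(g, z) = -1 + g (U(g, z) = 2*(-2)/(6 - 2) + g = 2*(-2)/4 + g = 2*(-2)*(¼) + g = -1 + g)
U(2, l(1))*77 = (-1 + 2)*77 = 1*77 = 77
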